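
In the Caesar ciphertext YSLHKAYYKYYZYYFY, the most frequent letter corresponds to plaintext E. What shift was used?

20

The most frequent ciphertext letter is Y (appears 8 times).
Y is position 24; E is position 4.
Shift = 20.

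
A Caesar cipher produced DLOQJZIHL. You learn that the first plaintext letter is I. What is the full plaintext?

IQTVOENMQ

From the crib: D(3)−I(8)=-5≡21, so the shift is 21.
Subtract 21 from each ciphertext letter:
D(3): 3−21=-18≡8 → I
L(11): 11−21=-10≡16 → Q
O(14): 14−21=-7≡19 → T
Q(16): 16−21=-5≡21 → V
J(9): 9−21=-12≡14 → O
Z(25): 25−21=4 → E
I(8): 8−21=-13≡13 → N
H(7): 7−21=-14≡12 → M
L(11): 11−21=-10≡16 → Q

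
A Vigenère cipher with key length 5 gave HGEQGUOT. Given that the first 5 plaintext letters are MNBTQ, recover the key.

Subtract each crib letter from the matching ciphertext letter (mod 26):
H(7)−M(12)=-5≡21 → V
G(6)−N(13)=-7≡19 → T
E(4)−B(1)=3 → D
Q(16)−T(19)=-3≡23 → X
G(6)−Q(16)=-10≡16 → Q

VTDXQ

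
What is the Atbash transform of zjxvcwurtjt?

aqcexdfigqg

z(25) → a(0)
j(9) → q(16)
x(23) → c(2)
v(21) → e(4)
c(2) → x(23)
w(22) → d(3)
u(20) → f(5)
r(17) → i(8)
t(19) → g(6)
j(9) → q(16)
t(19) → g(6)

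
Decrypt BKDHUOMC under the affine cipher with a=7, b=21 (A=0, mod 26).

The inverse of 7 mod 26 is 15, since 7·15=105≡1. Apply D(y)=15·(y−21) mod 26:
B(1): 15·(1−21)=-300≡12 → M
K(10): 15·(10−21)=-165≡17 → R
D(3): 15·(3−21)=-270≡16 → Q
H(7): 15·(7−21)=-210≡24 → Y
U(20): 15·(20−21)=-15≡11 → L
O(14): 15·(14−21)=-105≡25 → Z
M(12): 15·(12−21)=-135≡21 → V
C(2): 15·(2−21)=-285≡1 → B

MRQYLZVB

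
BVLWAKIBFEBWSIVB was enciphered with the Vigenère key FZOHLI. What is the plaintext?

WWXPPCDCRXQONJHU

Repeat the key across the ciphertext: FZOHLIFZOHLIFZOH
B(1)−F(5): -4≡22 → W
V(21)−Z(25): -4≡22 → W
L(11)−O(14): -3≡23 → X
W(22)−H(7): 15 → P
A(0)−L(11): -11≡15 → P
K(10)−I(8): 2 → C
I(8)−F(5): 3 → D
B(1)−Z(25): -24≡2 → C
F(5)−O(14): -9≡17 → R
E(4)−H(7): -3≡23 → X
B(1)−L(11): -10≡16 → Q
W(22)−I(8): 14 → O
S(18)−F(5): 13 → N
I(8)−Z(25): -17≡9 → J
V(21)−O(14): 7 → H
B(1)−H(7): -6≡20 → U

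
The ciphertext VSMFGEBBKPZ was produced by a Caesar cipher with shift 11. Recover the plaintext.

V(21): 21−11=10 → K
S(18): 18−11=7 → H
M(12): 12−11=1 → B
F(5): 5−11=-6≡20 → U
G(6): 6−11=-5≡21 → V
E(4): 4−11=-7≡19 → T
B(1): 1−11=-10≡16 → Q
B(1): 1−11=-10≡16 → Q
K(10): 10−11=-1≡25 → Z
P(15): 15−11=4 → E
Z(25): 25−11=14 → O

KHBUVTQQZEO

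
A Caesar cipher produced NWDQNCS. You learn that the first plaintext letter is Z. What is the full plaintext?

From the crib: N(13)−Z(25)=-12≡14, so the shift is 14.
Subtract 14 from each ciphertext letter:
N(13): 13−14=-1≡25 → Z
W(22): 22−14=8 → I
D(3): 3−14=-11≡15 → P
Q(16): 16−14=2 → C
N(13): 13−14=-1≡25 → Z
C(2): 2−14=-12≡14 → O
S(18): 18−14=4 → E

ZIPCZOE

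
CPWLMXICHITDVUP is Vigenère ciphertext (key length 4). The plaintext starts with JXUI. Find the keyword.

TSCD

Subtract each crib letter from the matching ciphertext letter (mod 26):
C(2)−J(9)=-7≡19 → T
P(15)−X(23)=-8≡18 → S
W(22)−U(20)=2 → C
L(11)−I(8)=3 → D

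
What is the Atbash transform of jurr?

qfii

j(9) → q(16)
u(20) → f(5)
r(17) → i(8)
r(17) → i(8)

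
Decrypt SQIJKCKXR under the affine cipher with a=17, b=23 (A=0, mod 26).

PVTQNLNAS

The inverse of 17 mod 26 is 23, since 17·23=391≡1. Apply D(y)=23·(y−23) mod 26:
S(18): 23·(18−23)=-115≡15 → P
Q(16): 23·(16−23)=-161≡21 → V
I(8): 23·(8−23)=-345≡19 → T
J(9): 23·(9−23)=-322≡16 → Q
K(10): 23·(10−23)=-299≡13 → N
C(2): 23·(2−23)=-483≡11 → L
K(10): 23·(10−23)=-299≡13 → N
X(23): 23·(23−23)=0 → A
R(17): 23·(17−23)=-138≡18 → S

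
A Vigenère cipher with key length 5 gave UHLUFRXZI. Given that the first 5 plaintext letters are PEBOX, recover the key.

Subtract each crib letter from the matching ciphertext letter (mod 26):
U(20)−P(15)=5 → F
H(7)−E(4)=3 → D
L(11)−B(1)=10 → K
U(20)−O(14)=6 → G
F(5)−X(23)=-18≡8 → I

FDKGI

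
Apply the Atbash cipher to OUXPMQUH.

O(14) → L(11)
U(20) → F(5)
X(23) → C(2)
P(15) → K(10)
M(12) → N(13)
Q(16) → J(9)
U(20) → F(5)
H(7) → S(18)

LFCKNJFS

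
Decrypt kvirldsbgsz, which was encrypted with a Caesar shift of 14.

k(10): 10−14=-4≡22 → w
v(21): 21−14=7 → h
i(8): 8−14=-6≡20 → u
r(17): 17−14=3 → d
l(11): 11−14=-3≡23 → x
d(3): 3−14=-11≡15 → p
s(18): 18−14=4 → e
b(1): 1−14=-13≡13 → n
g(6): 6−14=-8≡18 → s
s(18): 18−14=4 → e
z(25): 25−14=11 → l

whudxpensel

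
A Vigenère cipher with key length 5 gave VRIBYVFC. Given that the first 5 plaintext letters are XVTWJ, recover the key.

Subtract each crib letter from the matching ciphertext letter (mod 26):
V(21)−X(23)=-2≡24 → Y
R(17)−V(21)=-4≡22 → W
I(8)−T(19)=-11≡15 → P
B(1)−W(22)=-21≡5 → F
Y(24)−J(9)=15 → P

YWPFP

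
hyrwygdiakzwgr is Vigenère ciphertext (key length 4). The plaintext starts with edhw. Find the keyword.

Subtract each crib letter from the matching ciphertext letter (mod 26):
h(7)−e(4)=3 → d
y(24)−d(3)=21 → v
r(17)−h(7)=10 → k
w(22)−w(22)=0 → a

dvka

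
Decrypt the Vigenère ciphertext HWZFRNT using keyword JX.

Repeat the key across the ciphertext: JXJXJXJ
H(7)−J(9): -2≡24 → Y
W(22)−X(23): -1≡25 → Z
Z(25)−J(9): 16 → Q
F(5)−X(23): -18≡8 → I
R(17)−J(9): 8 → I
N(13)−X(23): -10≡16 → Q
T(19)−J(9): 10 → K

YZQIIQK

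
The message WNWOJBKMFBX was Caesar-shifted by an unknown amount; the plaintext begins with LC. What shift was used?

11

From the crib: W(22)−L(11)=11, so the shift is 11.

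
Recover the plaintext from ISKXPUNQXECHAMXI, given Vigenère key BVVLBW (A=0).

HXPMOYMVCTBLZRCX

Repeat the key across the ciphertext: BVVLBWBVVLBWBVVL
I(8)−B(1): 7 → H
S(18)−V(21): -3≡23 → X
K(10)−V(21): -11≡15 → P
X(23)−L(11): 12 → M
P(15)−B(1): 14 → O
U(20)−W(22): -2≡24 → Y
N(13)−B(1): 12 → M
Q(16)−V(21): -5≡21 → V
X(23)−V(21): 2 → C
E(4)−L(11): -7≡19 → T
C(2)−B(1): 1 → B
H(7)−W(22): -15≡11 → L
A(0)−B(1): -1≡25 → Z
M(12)−V(21): -9≡17 → R
X(23)−V(21): 2 → C
I(8)−L(11): -3≡23 → X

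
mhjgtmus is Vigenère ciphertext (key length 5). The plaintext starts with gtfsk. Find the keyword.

Subtract each crib letter from the matching ciphertext letter (mod 26):
m(12)−g(6)=6 → g
h(7)−t(19)=-12≡14 → o
j(9)−f(5)=4 → e
g(6)−s(18)=-12≡14 → o
t(19)−k(10)=9 → j

goeoj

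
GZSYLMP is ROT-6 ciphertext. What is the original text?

ATMSFGJ

G(6): 6−6=0 → A
Z(25): 25−6=19 → T
S(18): 18−6=12 → M
Y(24): 24−6=18 → S
L(11): 11−6=5 → F
M(12): 12−6=6 → G
P(15): 15−6=9 → J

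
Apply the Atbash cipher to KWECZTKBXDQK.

K(10) → P(15)
W(22) → D(3)
E(4) → V(21)
C(2) → X(23)
Z(25) → A(0)
T(19) → G(6)
K(10) → P(15)
B(1) → Y(24)
X(23) → C(2)
D(3) → W(22)
Q(16) → J(9)
K(10) → P(15)

PDVXAGPYCWJP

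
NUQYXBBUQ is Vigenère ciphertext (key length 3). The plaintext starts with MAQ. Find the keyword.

BUA

Subtract each crib letter from the matching ciphertext letter (mod 26):
N(13)−M(12)=1 → B
U(20)−A(0)=20 → U
Q(16)−Q(16)=0 → A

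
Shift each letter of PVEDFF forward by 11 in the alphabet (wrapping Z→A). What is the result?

AGPOQQ

P(15): 15+11=26≡0 → A
V(21): 21+11=32≡6 → G
E(4): 4+11=15 → P
D(3): 3+11=14 → O
F(5): 5+11=16 → Q
F(5): 5+11=16 → Q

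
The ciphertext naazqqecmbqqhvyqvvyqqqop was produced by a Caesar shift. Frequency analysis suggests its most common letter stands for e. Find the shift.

12

The most frequent ciphertext letter is q (appears 8 times).
q is position 16; e is position 4.
Shift = 12.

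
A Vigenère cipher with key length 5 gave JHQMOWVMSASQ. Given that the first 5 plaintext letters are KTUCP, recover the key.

Subtract each crib letter from the matching ciphertext letter (mod 26):
J(9)−K(10)=-1≡25 → Z
H(7)−T(19)=-12≡14 → O
Q(16)−U(20)=-4≡22 → W
M(12)−C(2)=10 → K
O(14)−P(15)=-1≡25 → Z

ZOWKZ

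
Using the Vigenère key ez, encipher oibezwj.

shfddvn

Repeat the key across the message: ezezeze
o(14)+e(4): 18 → s
i(8)+z(25): 33≡7 → h
b(1)+e(4): 5 → f
e(4)+z(25): 29≡3 → d
z(25)+e(4): 29≡3 → d
w(22)+z(25): 47≡21 → v
j(9)+e(4): 13 → n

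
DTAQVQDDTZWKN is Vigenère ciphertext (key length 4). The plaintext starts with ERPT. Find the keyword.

Subtract each crib letter from the matching ciphertext letter (mod 26):
D(3)−E(4)=-1≡25 → Z
T(19)−R(17)=2 → C
A(0)−P(15)=-15≡11 → L
Q(16)−T(19)=-3≡23 → X

ZCLX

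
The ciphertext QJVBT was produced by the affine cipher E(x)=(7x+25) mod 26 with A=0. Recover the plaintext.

The inverse of 7 mod 26 is 15, since 7·15=105≡1. Apply D(y)=15·(y−25) mod 26:
Q(16): 15·(16−25)=-135≡21 → V
J(9): 15·(9−25)=-240≡20 → U
V(21): 15·(21−25)=-60≡18 → S
B(1): 15·(1−25)=-360≡4 → E
T(19): 15·(19−25)=-90≡14 → O

VUSEO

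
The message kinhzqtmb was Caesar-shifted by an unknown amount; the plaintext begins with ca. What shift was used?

From the crib: k(10)−c(2)=8, so the shift is 8.

8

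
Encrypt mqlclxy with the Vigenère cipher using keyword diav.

pylxofy

Repeat the key across the message: diavdia
m(12)+d(3): 15 → p
q(16)+i(8): 24 → y
l(11)+a(0): 11 → l
c(2)+v(21): 23 → x
l(11)+d(3): 14 → o
x(23)+i(8): 31≡5 → f
y(24)+a(0): 24 → y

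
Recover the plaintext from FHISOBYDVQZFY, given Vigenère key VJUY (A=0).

Repeat the key across the ciphertext: VJUYVJUYVJUYV
F(5)−V(21): -16≡10 → K
H(7)−J(9): -2≡24 → Y
I(8)−U(20): -12≡14 → O
S(18)−Y(24): -6≡20 → U
O(14)−V(21): -7≡19 → T
B(1)−J(9): -8≡18 → S
Y(24)−U(20): 4 → E
D(3)−Y(24): -21≡5 → F
V(21)−V(21): 0 → A
Q(16)−J(9): 7 → H
Z(25)−U(20): 5 → F
F(5)−Y(24): -19≡7 → H
Y(24)−V(21): 3 → D

KYOUTSEFAHFHD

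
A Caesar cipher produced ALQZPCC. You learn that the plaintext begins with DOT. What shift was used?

23

From the crib: A(0)−D(3)=-3≡23, so the shift is 23.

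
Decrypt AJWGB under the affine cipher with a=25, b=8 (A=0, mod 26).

The inverse of 25 mod 26 is 25, since 25·25=625≡1. Apply D(y)=25·(y−8) mod 26:
A(0): 25·(0−8)=-200≡8 → I
J(9): 25·(9−8)=25 → Z
W(22): 25·(22−8)=350≡12 → M
G(6): 25·(6−8)=-50≡2 → C
B(1): 25·(1−8)=-175≡7 → H

IZMCH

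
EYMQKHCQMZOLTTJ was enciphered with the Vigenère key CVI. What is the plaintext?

Repeat the key across the ciphertext: CVICVICVICVICVI
E(4)−C(2): 2 → C
Y(24)−V(21): 3 → D
M(12)−I(8): 4 → E
Q(16)−C(2): 14 → O
K(10)−V(21): -11≡15 → P
H(7)−I(8): -1≡25 → Z
C(2)−C(2): 0 → A
Q(16)−V(21): -5≡21 → V
M(12)−I(8): 4 → E
Z(25)−C(2): 23 → X
O(14)−V(21): -7≡19 → T
L(11)−I(8): 3 → D
T(19)−C(2): 17 → R
T(19)−V(21): -2≡24 → Y
J(9)−I(8): 1 → B

CDEOPZAVEXTDRYB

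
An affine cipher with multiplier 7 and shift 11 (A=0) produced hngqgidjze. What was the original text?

The inverse of 7 mod 26 is 15, since 7·15=105≡1. Apply D(y)=15·(y−11) mod 26:
h(7): 15·(7−11)=-60≡18 → s
n(13): 15·(13−11)=30≡4 → e
g(6): 15·(6−11)=-75≡3 → d
q(16): 15·(16−11)=75≡23 → x
g(6): 15·(6−11)=-75≡3 → d
i(8): 15·(8−11)=-45≡7 → h
d(3): 15·(3−11)=-120≡10 → k
j(9): 15·(9−11)=-30≡22 → w
z(25): 15·(25−11)=210≡2 → c
e(4): 15·(4−11)=-105≡25 → z

sedxdhkwcz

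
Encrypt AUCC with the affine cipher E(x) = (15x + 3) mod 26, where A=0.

DRHH

A(0): 15·0+3=3 → D
U(20): 15·20+3=303≡17 → R
C(2): 15·2+3=33≡7 → H
C(2): 15·2+3=33≡7 → H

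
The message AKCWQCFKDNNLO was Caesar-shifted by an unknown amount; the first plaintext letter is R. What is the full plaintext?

From the crib: A(0)−R(17)=-17≡9, so the shift is 9.
Subtract 9 from each ciphertext letter:
A(0): 0−9=-9≡17 → R
K(10): 10−9=1 → B
C(2): 2−9=-7≡19 → T
W(22): 22−9=13 → N
Q(16): 16−9=7 → H
C(2): 2−9=-7≡19 → T
F(5): 5−9=-4≡22 → W
K(10): 10−9=1 → B
D(3): 3−9=-6≡20 → U
N(13): 13−9=4 → E
N(13): 13−9=4 → E
L(11): 11−9=2 → C
O(14): 14−9=5 → F

RBTNHTWBUEECF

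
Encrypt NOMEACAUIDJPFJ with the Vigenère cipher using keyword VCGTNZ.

Repeat the key across the message: VCGTNZVCGTNZVC
N(13)+V(21): 34≡8 → I
O(14)+C(2): 16 → Q
M(12)+G(6): 18 → S
E(4)+T(19): 23 → X
A(0)+N(13): 13 → N
C(2)+Z(25): 27≡1 → B
A(0)+V(21): 21 → V
U(20)+C(2): 22 → W
I(8)+G(6): 14 → O
D(3)+T(19): 22 → W
J(9)+N(13): 22 → W
P(15)+Z(25): 40≡14 → O
F(5)+V(21): 26≡0 → A
J(9)+C(2): 11 → L

IQSXNBVWOWWOAL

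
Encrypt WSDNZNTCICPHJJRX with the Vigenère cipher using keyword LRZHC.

HJCUBYKBPEAYIQTI

Repeat the key across the message: LRZHCLRZHCLRZHCL
W(22)+L(11): 33≡7 → H
S(18)+R(17): 35≡9 → J
D(3)+Z(25): 28≡2 → C
N(13)+H(7): 20 → U
Z(25)+C(2): 27≡1 → B
N(13)+L(11): 24 → Y
T(19)+R(17): 36≡10 → K
C(2)+Z(25): 27≡1 → B
I(8)+H(7): 15 → P
C(2)+C(2): 4 → E
P(15)+L(11): 26≡0 → A
H(7)+R(17): 24 → Y
J(9)+Z(25): 34≡8 → I
J(9)+H(7): 16 → Q
R(17)+C(2): 19 → T
X(23)+L(11): 34≡8 → I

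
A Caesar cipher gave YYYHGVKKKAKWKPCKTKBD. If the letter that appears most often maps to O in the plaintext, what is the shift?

The most frequent ciphertext letter is K (appears 7 times).
K is position 10; O is position 14.
Shift = -4≡22.

22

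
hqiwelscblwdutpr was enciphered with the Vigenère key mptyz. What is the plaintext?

vbpyfzdjdmkobvqf

Repeat the key across the ciphertext: mptyzmptyzmptyzm
h(7)−m(12): -5≡21 → v
q(16)−p(15): 1 → b
i(8)−t(19): -11≡15 → p
w(22)−y(24): -2≡24 → y
e(4)−z(25): -21≡5 → f
l(11)−m(12): -1≡25 → z
s(18)−p(15): 3 → d
c(2)−t(19): -17≡9 → j
b(1)−y(24): -23≡3 → d
l(11)−z(25): -14≡12 → m
w(22)−m(12): 10 → k
d(3)−p(15): -12≡14 → o
u(20)−t(19): 1 → b
t(19)−y(24): -5≡21 → v
p(15)−z(25): -10≡16 → q
r(17)−m(12): 5 → f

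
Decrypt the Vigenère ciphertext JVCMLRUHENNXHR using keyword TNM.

QIQTYFBUSUALOE

Repeat the key across the ciphertext: TNMTNMTNMTNMTN
J(9)−T(19): -10≡16 → Q
V(21)−N(13): 8 → I
C(2)−M(12): -10≡16 → Q
M(12)−T(19): -7≡19 → T
L(11)−N(13): -2≡24 → Y
R(17)−M(12): 5 → F
U(20)−T(19): 1 → B
H(7)−N(13): -6≡20 → U
E(4)−M(12): -8≡18 → S
N(13)−T(19): -6≡20 → U
N(13)−N(13): 0 → A
X(23)−M(12): 11 → L
H(7)−T(19): -12≡14 → O
R(17)−N(13): 4 → E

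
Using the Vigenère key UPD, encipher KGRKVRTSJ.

EVUEKUNHM

Repeat the key across the message: UPDUPDUPD
K(10)+U(20): 30≡4 → E
G(6)+P(15): 21 → V
R(17)+D(3): 20 → U
K(10)+U(20): 30≡4 → E
V(21)+P(15): 36≡10 → K
R(17)+D(3): 20 → U
T(19)+U(20): 39≡13 → N
S(18)+P(15): 33≡7 → H
J(9)+D(3): 12 → M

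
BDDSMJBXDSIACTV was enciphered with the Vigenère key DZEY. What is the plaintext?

Repeat the key across the ciphertext: DZEYDZEYDZEYDZE
B(1)−D(3): -2≡24 → Y
D(3)−Z(25): -22≡4 → E
D(3)−E(4): -1≡25 → Z
S(18)−Y(24): -6≡20 → U
M(12)−D(3): 9 → J
J(9)−Z(25): -16≡10 → K
B(1)−E(4): -3≡23 → X
X(23)−Y(24): -1≡25 → Z
D(3)−D(3): 0 → A
S(18)−Z(25): -7≡19 → T
I(8)−E(4): 4 → E
A(0)−Y(24): -24≡2 → C
C(2)−D(3): -1≡25 → Z
T(19)−Z(25): -6≡20 → U
V(21)−E(4): 17 → R

YEZUJKXZATECZUR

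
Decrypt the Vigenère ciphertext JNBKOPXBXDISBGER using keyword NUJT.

Repeat the key across the ciphertext: NUJTNUJTNUJTNUJT
J(9)−N(13): -4≡22 → W
N(13)−U(20): -7≡19 → T
B(1)−J(9): -8≡18 → S
K(10)−T(19): -9≡17 → R
O(14)−N(13): 1 → B
P(15)−U(20): -5≡21 → V
X(23)−J(9): 14 → O
B(1)−T(19): -18≡8 → I
X(23)−N(13): 10 → K
D(3)−U(20): -17≡9 → J
I(8)−J(9): -1≡25 → Z
S(18)−T(19): -1≡25 → Z
B(1)−N(13): -12≡14 → O
G(6)−U(20): -14≡12 → M
E(4)−J(9): -5≡21 → V
R(17)−T(19): -2≡24 → Y

WTSRBVOIKJZZOMVY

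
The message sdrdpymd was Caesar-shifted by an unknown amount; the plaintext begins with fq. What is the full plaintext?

fqeqclzq

From the crib: s(18)−f(5)=13, so the shift is 13.
Subtract 13 from each ciphertext letter:
s(18): 18−13=5 → f
d(3): 3−13=-10≡16 → q
r(17): 17−13=4 → e
d(3): 3−13=-10≡16 → q
p(15): 15−13=2 → c
y(24): 24−13=11 → l
m(12): 12−13=-1≡25 → z
d(3): 3−13=-10≡16 → q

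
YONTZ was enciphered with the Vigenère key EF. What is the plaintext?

UJJOV

Repeat the key across the ciphertext: EFEFE
Y(24)−E(4): 20 → U
O(14)−F(5): 9 → J
N(13)−E(4): 9 → J
T(19)−F(5): 14 → O
Z(25)−E(4): 21 → V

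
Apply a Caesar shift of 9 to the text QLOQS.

ZUXZB

Q(16): 16+9=25 → Z
L(11): 11+9=20 → U
O(14): 14+9=23 → X
Q(16): 16+9=25 → Z
S(18): 18+9=27≡1 → B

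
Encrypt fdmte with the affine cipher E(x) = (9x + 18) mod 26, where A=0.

f(5): 9·5+18=63≡11 → l
d(3): 9·3+18=45≡19 → t
m(12): 9·12+18=126≡22 → w
t(19): 9·19+18=189≡7 → h
e(4): 9·4+18=54≡2 → c

ltwhc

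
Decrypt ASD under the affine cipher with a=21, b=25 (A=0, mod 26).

The inverse of 21 mod 26 is 5, since 21·5=105≡1. Apply D(y)=5·(y−25) mod 26:
A(0): 5·(0−25)=-125≡5 → F
S(18): 5·(18−25)=-35≡17 → R
D(3): 5·(3−25)=-110≡20 → U

FRU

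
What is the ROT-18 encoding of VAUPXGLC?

V(21): 21+18=39≡13 → N
A(0): 0+18=18 → S
U(20): 20+18=38≡12 → M
P(15): 15+18=33≡7 → H
X(23): 23+18=41≡15 → P
G(6): 6+18=24 → Y
L(11): 11+18=29≡3 → D
C(2): 2+18=20 → U

NSMHPYDU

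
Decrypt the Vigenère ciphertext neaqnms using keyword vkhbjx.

sutpepx

Repeat the key across the ciphertext: vkhbjxv
n(13)−v(21): -8≡18 → s
e(4)−k(10): -6≡20 → u
a(0)−h(7): -7≡19 → t
q(16)−b(1): 15 → p
n(13)−j(9): 4 → e
m(12)−x(23): -11≡15 → p
s(18)−v(21): -3≡23 → x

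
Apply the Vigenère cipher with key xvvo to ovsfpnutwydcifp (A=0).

Repeat the key across the message: xvvoxvvoxvvoxvv
o(14)+x(23): 37≡11 → l
v(21)+v(21): 42≡16 → q
s(18)+v(21): 39≡13 → n
f(5)+o(14): 19 → t
p(15)+x(23): 38≡12 → m
n(13)+v(21): 34≡8 → i
u(20)+v(21): 41≡15 → p
t(19)+o(14): 33≡7 → h
w(22)+x(23): 45≡19 → t
y(24)+v(21): 45≡19 → t
d(3)+v(21): 24 → y
c(2)+o(14): 16 → q
i(8)+x(23): 31≡5 → f
f(5)+v(21): 26≡0 → a
p(15)+v(21): 36≡10 → k

lqntmiphttyqfak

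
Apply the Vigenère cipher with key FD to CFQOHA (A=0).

HIVRMD

Repeat the key across the message: FDFDFD
C(2)+F(5): 7 → H
F(5)+D(3): 8 → I
Q(16)+F(5): 21 → V
O(14)+D(3): 17 → R
H(7)+F(5): 12 → M
A(0)+D(3): 3 → D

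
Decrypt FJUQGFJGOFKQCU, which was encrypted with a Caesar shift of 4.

F(5): 5−4=1 → B
J(9): 9−4=5 → F
U(20): 20−4=16 → Q
Q(16): 16−4=12 → M
G(6): 6−4=2 → C
F(5): 5−4=1 → B
J(9): 9−4=5 → F
G(6): 6−4=2 → C
O(14): 14−4=10 → K
F(5): 5−4=1 → B
K(10): 10−4=6 → G
Q(16): 16−4=12 → M
C(2): 2−4=-2≡24 → Y
U(20): 20−4=16 → Q

BFQMCBFCKBGMYQ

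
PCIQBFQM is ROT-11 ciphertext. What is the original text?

ERXFQUFB

P(15): 15−11=4 → E
C(2): 2−11=-9≡17 → R
I(8): 8−11=-3≡23 → X
Q(16): 16−11=5 → F
B(1): 1−11=-10≡16 → Q
F(5): 5−11=-6≡20 → U
Q(16): 16−11=5 → F
M(12): 12−11=1 → B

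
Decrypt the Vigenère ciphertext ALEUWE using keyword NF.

NGRPJZ

Repeat the key across the ciphertext: NFNFNF
A(0)−N(13): -13≡13 → N
L(11)−F(5): 6 → G
E(4)−N(13): -9≡17 → R
U(20)−F(5): 15 → P
W(22)−N(13): 9 → J
E(4)−F(5): -1≡25 → Z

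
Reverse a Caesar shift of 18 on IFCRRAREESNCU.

QNKZZIZMMAVKC

I(8): 8−18=-10≡16 → Q
F(5): 5−18=-13≡13 → N
C(2): 2−18=-16≡10 → K
R(17): 17−18=-1≡25 → Z
R(17): 17−18=-1≡25 → Z
A(0): 0−18=-18≡8 → I
R(17): 17−18=-1≡25 → Z
E(4): 4−18=-14≡12 → M
E(4): 4−18=-14≡12 → M
S(18): 18−18=0 → A
N(13): 13−18=-5≡21 → V
C(2): 2−18=-16≡10 → K
U(20): 20−18=2 → C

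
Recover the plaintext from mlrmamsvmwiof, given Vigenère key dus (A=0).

Repeat the key across the ciphertext: dusdusdusdusd
m(12)−d(3): 9 → j
l(11)−u(20): -9≡17 → r
r(17)−s(18): -1≡25 → z
m(12)−d(3): 9 → j
a(0)−u(20): -20≡6 → g
m(12)−s(18): -6≡20 → u
s(18)−d(3): 15 → p
v(21)−u(20): 1 → b
m(12)−s(18): -6≡20 → u
w(22)−d(3): 19 → t
i(8)−u(20): -12≡14 → o
o(14)−s(18): -4≡22 → w
f(5)−d(3): 2 → c

jrzjgupbutowc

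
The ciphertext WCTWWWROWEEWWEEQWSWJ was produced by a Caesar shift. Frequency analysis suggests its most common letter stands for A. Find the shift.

22

The most frequent ciphertext letter is W (appears 9 times).
W is position 22; A is position 0.
Shift = 22.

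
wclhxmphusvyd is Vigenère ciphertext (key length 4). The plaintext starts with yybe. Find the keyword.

Subtract each crib letter from the matching ciphertext letter (mod 26):
w(22)−y(24)=-2≡24 → y
c(2)−y(24)=-22≡4 → e
l(11)−b(1)=10 → k
h(7)−e(4)=3 → d

yekd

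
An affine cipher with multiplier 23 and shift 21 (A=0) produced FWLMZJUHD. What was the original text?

ORMDQEJWG

The inverse of 23 mod 26 is 17, since 23·17=391≡1. Apply D(y)=17·(y−21) mod 26:
F(5): 17·(5−21)=-272≡14 → O
W(22): 17·(22−21)=17 → R
L(11): 17·(11−21)=-170≡12 → M
M(12): 17·(12−21)=-153≡3 → D
Z(25): 17·(25−21)=68≡16 → Q
J(9): 17·(9−21)=-204≡4 → E
U(20): 17·(20−21)=-17≡9 → J
H(7): 17·(7−21)=-238≡22 → W
D(3): 17·(3−21)=-306≡6 → G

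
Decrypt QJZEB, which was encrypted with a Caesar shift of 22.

Q(16): 16−22=-6≡20 → U
J(9): 9−22=-13≡13 → N
Z(25): 25−22=3 → D
E(4): 4−22=-18≡8 → I
B(1): 1−22=-21≡5 → F

UNDIF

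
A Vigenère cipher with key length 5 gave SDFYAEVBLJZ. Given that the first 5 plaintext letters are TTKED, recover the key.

ZKVUX

Subtract each crib letter from the matching ciphertext letter (mod 26):
S(18)−T(19)=-1≡25 → Z
D(3)−T(19)=-16≡10 → K
F(5)−K(10)=-5≡21 → V
Y(24)−E(4)=20 → U
A(0)−D(3)=-3≡23 → X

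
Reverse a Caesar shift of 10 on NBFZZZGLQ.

N(13): 13−10=3 → D
B(1): 1−10=-9≡17 → R
F(5): 5−10=-5≡21 → V
Z(25): 25−10=15 → P
Z(25): 25−10=15 → P
Z(25): 25−10=15 → P
G(6): 6−10=-4≡22 → W
L(11): 11−10=1 → B
Q(16): 16−10=6 → G

DRVPPPWBG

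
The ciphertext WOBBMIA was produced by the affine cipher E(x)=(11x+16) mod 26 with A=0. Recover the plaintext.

KOBBCEI

The inverse of 11 mod 26 is 19, since 11·19=209≡1. Apply D(y)=19·(y−16) mod 26:
W(22): 19·(22−16)=114≡10 → K
O(14): 19·(14−16)=-38≡14 → O
B(1): 19·(1−16)=-285≡1 → B
B(1): 19·(1−16)=-285≡1 → B
M(12): 19·(12−16)=-76≡2 → C
I(8): 19·(8−16)=-152≡4 → E
A(0): 19·(0−16)=-304≡8 → I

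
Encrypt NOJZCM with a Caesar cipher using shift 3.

N(13): 13+3=16 → Q
O(14): 14+3=17 → R
J(9): 9+3=12 → M
Z(25): 25+3=28≡2 → C
C(2): 2+3=5 → F
M(12): 12+3=15 → P

QRMCFP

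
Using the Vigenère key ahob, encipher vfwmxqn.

Repeat the key across the message: ahobaho
v(21)+a(0): 21 → v
f(5)+h(7): 12 → m
w(22)+o(14): 36≡10 → k
m(12)+b(1): 13 → n
x(23)+a(0): 23 → x
q(16)+h(7): 23 → x
n(13)+o(14): 27≡1 → b

vmknxxb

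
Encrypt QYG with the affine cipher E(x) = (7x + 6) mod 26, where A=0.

OSW

Q(16): 7·16+6=118≡14 → O
Y(24): 7·24+6=174≡18 → S
G(6): 7·6+6=48≡22 → W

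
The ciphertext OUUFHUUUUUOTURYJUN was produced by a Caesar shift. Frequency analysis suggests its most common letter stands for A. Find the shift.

20

The most frequent ciphertext letter is U (appears 9 times).
U is position 20; A is position 0.
Shift = 20.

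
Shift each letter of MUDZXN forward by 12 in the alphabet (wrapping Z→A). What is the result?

M(12): 12+12=24 → Y
U(20): 20+12=32≡6 → G
D(3): 3+12=15 → P
Z(25): 25+12=37≡11 → L
X(23): 23+12=35≡9 → J
N(13): 13+12=25 → Z

YGPLJZ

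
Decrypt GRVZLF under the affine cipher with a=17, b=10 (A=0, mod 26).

The inverse of 17 mod 26 is 23, since 17·23=391≡1. Apply D(y)=23·(y−10) mod 26:
G(6): 23·(6−10)=-92≡12 → M
R(17): 23·(17−10)=161≡5 → F
V(21): 23·(21−10)=253≡19 → T
Z(25): 23·(25−10)=345≡7 → H
L(11): 23·(11−10)=23 → X
F(5): 23·(5−10)=-115≡15 → P

MFTHXP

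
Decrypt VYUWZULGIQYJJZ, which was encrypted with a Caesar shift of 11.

KNJLOJAVXFNYYO

V(21): 21−11=10 → K
Y(24): 24−11=13 → N
U(20): 20−11=9 → J
W(22): 22−11=11 → L
Z(25): 25−11=14 → O
U(20): 20−11=9 → J
L(11): 11−11=0 → A
G(6): 6−11=-5≡21 → V
I(8): 8−11=-3≡23 → X
Q(16): 16−11=5 → F
Y(24): 24−11=13 → N
J(9): 9−11=-2≡24 → Y
J(9): 9−11=-2≡24 → Y
Z(25): 25−11=14 → O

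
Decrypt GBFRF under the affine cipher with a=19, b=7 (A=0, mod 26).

PMEGE

The inverse of 19 mod 26 is 11, since 19·11=209≡1. Apply D(y)=11·(y−7) mod 26:
G(6): 11·(6−7)=-11≡15 → P
B(1): 11·(1−7)=-66≡12 → M
F(5): 11·(5−7)=-22≡4 → E
R(17): 11·(17−7)=110≡6 → G
F(5): 11·(5−7)=-22≡4 → E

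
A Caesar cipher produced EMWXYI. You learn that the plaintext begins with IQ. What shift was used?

22

From the crib: E(4)−I(8)=-4≡22, so the shift is 22.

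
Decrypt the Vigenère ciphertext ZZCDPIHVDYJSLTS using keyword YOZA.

BLDDRUIVFKKSNFT

Repeat the key across the ciphertext: YOZAYOZAYOZAYOZ
Z(25)−Y(24): 1 → B
Z(25)−O(14): 11 → L
C(2)−Z(25): -23≡3 → D
D(3)−A(0): 3 → D
P(15)−Y(24): -9≡17 → R
I(8)−O(14): -6≡20 → U
H(7)−Z(25): -18≡8 → I
V(21)−A(0): 21 → V
D(3)−Y(24): -21≡5 → F
Y(24)−O(14): 10 → K
J(9)−Z(25): -16≡10 → K
S(18)−A(0): 18 → S
L(11)−Y(24): -13≡13 → N
T(19)−O(14): 5 → F
S(18)−Z(25): -7≡19 → T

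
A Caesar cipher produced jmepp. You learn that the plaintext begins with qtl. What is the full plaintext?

From the crib: j(9)−q(16)=-7≡19, so the shift is 19.
Subtract 19 from each ciphertext letter:
j(9): 9−19=-10≡16 → q
m(12): 12−19=-7≡19 → t
e(4): 4−19=-15≡11 → l
p(15): 15−19=-4≡22 → w
p(15): 15−19=-4≡22 → w

qtlww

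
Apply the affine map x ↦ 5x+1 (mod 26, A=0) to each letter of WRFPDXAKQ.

HIAYQMBZD

W(22): 5·22+1=111≡7 → H
R(17): 5·17+1=86≡8 → I
F(5): 5·5+1=26≡0 → A
P(15): 5·15+1=76≡24 → Y
D(3): 5·3+1=16 → Q
X(23): 5·23+1=116≡12 → M
A(0): 5·0+1=1 → B
K(10): 5·10+1=51≡25 → Z
Q(16): 5·16+1=81≡3 → D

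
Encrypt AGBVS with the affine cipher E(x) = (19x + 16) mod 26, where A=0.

QAJZU

A(0): 19·0+16=16 → Q
G(6): 19·6+16=130≡0 → A
B(1): 19·1+16=35≡9 → J
V(21): 19·21+16=415≡25 → Z
S(18): 19·18+16=358≡20 → U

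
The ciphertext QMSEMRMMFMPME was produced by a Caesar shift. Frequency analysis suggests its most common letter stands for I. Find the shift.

4

The most frequent ciphertext letter is M (appears 6 times).
M is position 12; I is position 8.
Shift = 4.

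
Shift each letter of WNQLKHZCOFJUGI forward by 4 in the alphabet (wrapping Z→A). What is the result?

ARUPOLDGSJNYKM

W(22): 22+4=26≡0 → A
N(13): 13+4=17 → R
Q(16): 16+4=20 → U
L(11): 11+4=15 → P
K(10): 10+4=14 → O
H(7): 7+4=11 → L
Z(25): 25+4=29≡3 → D
C(2): 2+4=6 → G
O(14): 14+4=18 → S
F(5): 5+4=9 → J
J(9): 9+4=13 → N
U(20): 20+4=24 → Y
G(6): 6+4=10 → K
I(8): 8+4=12 → M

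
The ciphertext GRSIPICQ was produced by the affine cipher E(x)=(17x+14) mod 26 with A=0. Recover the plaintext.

The inverse of 17 mod 26 is 23, since 17·23=391≡1. Apply D(y)=23·(y−14) mod 26:
G(6): 23·(6−14)=-184≡24 → Y
R(17): 23·(17−14)=69≡17 → R
S(18): 23·(18−14)=92≡14 → O
I(8): 23·(8−14)=-138≡18 → S
P(15): 23·(15−14)=23 → X
I(8): 23·(8−14)=-138≡18 → S
C(2): 23·(2−14)=-276≡10 → K
Q(16): 23·(16−14)=46≡20 → U

YROSXSKU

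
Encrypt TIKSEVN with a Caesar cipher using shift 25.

T(19): 19+25=44≡18 → S
I(8): 8+25=33≡7 → H
K(10): 10+25=35≡9 → J
S(18): 18+25=43≡17 → R
E(4): 4+25=29≡3 → D
V(21): 21+25=46≡20 → U
N(13): 13+25=38≡12 → M

SHJRDUM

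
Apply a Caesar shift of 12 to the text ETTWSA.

E(4): 4+12=16 → Q
T(19): 19+12=31≡5 → F
T(19): 19+12=31≡5 → F
W(22): 22+12=34≡8 → I
S(18): 18+12=30≡4 → E
A(0): 0+12=12 → M

QFFIEM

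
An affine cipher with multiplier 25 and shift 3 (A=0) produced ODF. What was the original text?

PAY

The inverse of 25 mod 26 is 25, since 25·25=625≡1. Apply D(y)=25·(y−3) mod 26:
O(14): 25·(14−3)=275≡15 → P
D(3): 25·(3−3)=0 → A
F(5): 25·(5−3)=50≡24 → Y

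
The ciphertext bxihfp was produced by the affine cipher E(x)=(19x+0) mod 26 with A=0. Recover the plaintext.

ltkzdj

The inverse of 19 mod 26 is 11, since 19·11=209≡1. Apply D(y)=11·(y−0) mod 26:
b(1): 11·(1−0)=11 → l
x(23): 11·(23−0)=253≡19 → t
i(8): 11·(8−0)=88≡10 → k
h(7): 11·(7−0)=77≡25 → z
f(5): 11·(5−0)=55≡3 → d
p(15): 11·(15−0)=165≡9 → j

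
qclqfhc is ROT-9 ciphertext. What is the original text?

q(16): 16−9=7 → h
c(2): 2−9=-7≡19 → t
l(11): 11−9=2 → c
q(16): 16−9=7 → h
f(5): 5−9=-4≡22 → w
h(7): 7−9=-2≡24 → y
c(2): 2−9=-7≡19 → t

htchwyt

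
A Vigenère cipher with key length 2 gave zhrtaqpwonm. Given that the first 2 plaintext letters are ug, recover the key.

Subtract each crib letter from the matching ciphertext letter (mod 26):
z(25)−u(20)=5 → f
h(7)−g(6)=1 → b

fb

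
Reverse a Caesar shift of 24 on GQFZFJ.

G(6): 6−24=-18≡8 → I
Q(16): 16−24=-8≡18 → S
F(5): 5−24=-19≡7 → H
Z(25): 25−24=1 → B
F(5): 5−24=-19≡7 → H
J(9): 9−24=-15≡11 → L

ISHBHL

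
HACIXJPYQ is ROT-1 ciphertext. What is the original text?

GZBHWIOXP

H(7): 7−1=6 → G
A(0): 0−1=-1≡25 → Z
C(2): 2−1=1 → B
I(8): 8−1=7 → H
X(23): 23−1=22 → W
J(9): 9−1=8 → I
P(15): 15−1=14 → O
Y(24): 24−1=23 → X
Q(16): 16−1=15 → P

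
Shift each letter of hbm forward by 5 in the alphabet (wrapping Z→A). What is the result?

mgr

h(7): 7+5=12 → m
b(1): 1+5=6 → g
m(12): 12+5=17 → r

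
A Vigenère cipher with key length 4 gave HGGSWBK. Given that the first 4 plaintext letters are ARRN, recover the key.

Subtract each crib letter from the matching ciphertext letter (mod 26):
H(7)−A(0)=7 → H
G(6)−R(17)=-11≡15 → P
G(6)−R(17)=-11≡15 → P
S(18)−N(13)=5 → F

HPPF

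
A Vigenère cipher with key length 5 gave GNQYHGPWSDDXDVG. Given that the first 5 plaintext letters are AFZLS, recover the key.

GIRNP

Subtract each crib letter from the matching ciphertext letter (mod 26):
G(6)−A(0)=6 → G
N(13)−F(5)=8 → I
Q(16)−Z(25)=-9≡17 → R
Y(24)−L(11)=13 → N
H(7)−S(18)=-11≡15 → P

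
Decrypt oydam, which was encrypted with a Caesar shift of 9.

o(14): 14−9=5 → f
y(24): 24−9=15 → p
d(3): 3−9=-6≡20 → u
a(0): 0−9=-9≡17 → r
m(12): 12−9=3 → d

fpurd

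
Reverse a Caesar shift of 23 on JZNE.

MCQH

J(9): 9−23=-14≡12 → M
Z(25): 25−23=2 → C
N(13): 13−23=-10≡16 → Q
E(4): 4−23=-19≡7 → H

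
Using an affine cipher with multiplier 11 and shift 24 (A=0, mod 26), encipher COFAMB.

C(2): 11·2+24=46≡20 → U
O(14): 11·14+24=178≡22 → W
F(5): 11·5+24=79≡1 → B
A(0): 11·0+24=24 → Y
M(12): 11·12+24=156≡0 → A
B(1): 11·1+24=35≡9 → J

UWBYAJ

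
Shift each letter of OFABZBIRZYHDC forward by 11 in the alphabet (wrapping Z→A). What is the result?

ZQLMKMTCKJSON

O(14): 14+11=25 → Z
F(5): 5+11=16 → Q
A(0): 0+11=11 → L
B(1): 1+11=12 → M
Z(25): 25+11=36≡10 → K
B(1): 1+11=12 → M
I(8): 8+11=19 → T
R(17): 17+11=28≡2 → C
Z(25): 25+11=36≡10 → K
Y(24): 24+11=35≡9 → J
H(7): 7+11=18 → S
D(3): 3+11=14 → O
C(2): 2+11=13 → N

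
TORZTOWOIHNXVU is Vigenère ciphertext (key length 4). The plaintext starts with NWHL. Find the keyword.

GSKO

Subtract each crib letter from the matching ciphertext letter (mod 26):
T(19)−N(13)=6 → G
O(14)−W(22)=-8≡18 → S
R(17)−H(7)=10 → K
Z(25)−L(11)=14 → O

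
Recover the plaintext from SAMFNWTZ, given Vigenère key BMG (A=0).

Repeat the key across the ciphertext: BMGBMGBM
S(18)−B(1): 17 → R
A(0)−M(12): -12≡14 → O
M(12)−G(6): 6 → G
F(5)−B(1): 4 → E
N(13)−M(12): 1 → B
W(22)−G(6): 16 → Q
T(19)−B(1): 18 → S
Z(25)−M(12): 13 → N

ROGEBQSN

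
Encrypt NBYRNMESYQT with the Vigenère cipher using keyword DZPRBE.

Repeat the key across the message: DZPRBEDZPRB
N(13)+D(3): 16 → Q
B(1)+Z(25): 26≡0 → A
Y(24)+P(15): 39≡13 → N
R(17)+R(17): 34≡8 → I
N(13)+B(1): 14 → O
M(12)+E(4): 16 → Q
E(4)+D(3): 7 → H
S(18)+Z(25): 43≡17 → R
Y(24)+P(15): 39≡13 → N
Q(16)+R(17): 33≡7 → H
T(19)+B(1): 20 → U

QANIOQHRNHU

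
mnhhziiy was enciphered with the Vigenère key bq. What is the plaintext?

lxgryshi

Repeat the key across the ciphertext: bqbqbqbq
m(12)−b(1): 11 → l
n(13)−q(16): -3≡23 → x
h(7)−b(1): 6 → g
h(7)−q(16): -9≡17 → r
z(25)−b(1): 24 → y
i(8)−q(16): -8≡18 → s
i(8)−b(1): 7 → h
y(24)−q(16): 8 → i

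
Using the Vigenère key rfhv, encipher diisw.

unpnn

Repeat the key across the message: rfhvr
d(3)+r(17): 20 → u
i(8)+f(5): 13 → n
i(8)+h(7): 15 → p
s(18)+v(21): 39≡13 → n
w(22)+r(17): 39≡13 → n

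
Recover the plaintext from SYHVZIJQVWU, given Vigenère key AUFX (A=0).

Repeat the key across the ciphertext: AUFXAUFXAUF
S(18)−A(0): 18 → S
Y(24)−U(20): 4 → E
H(7)−F(5): 2 → C
V(21)−X(23): -2≡24 → Y
Z(25)−A(0): 25 → Z
I(8)−U(20): -12≡14 → O
J(9)−F(5): 4 → E
Q(16)−X(23): -7≡19 → T
V(21)−A(0): 21 → V
W(22)−U(20): 2 → C
U(20)−F(5): 15 → P

SECYZOETVCP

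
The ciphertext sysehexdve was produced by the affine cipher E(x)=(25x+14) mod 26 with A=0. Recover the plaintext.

The inverse of 25 mod 26 is 25, since 25·25=625≡1. Apply D(y)=25·(y−14) mod 26:
s(18): 25·(18−14)=100≡22 → w
y(24): 25·(24−14)=250≡16 → q
s(18): 25·(18−14)=100≡22 → w
e(4): 25·(4−14)=-250≡10 → k
h(7): 25·(7−14)=-175≡7 → h
e(4): 25·(4−14)=-250≡10 → k
x(23): 25·(23−14)=225≡17 → r
d(3): 25·(3−14)=-275≡11 → l
v(21): 25·(21−14)=175≡19 → t
e(4): 25·(4−14)=-250≡10 → k

wqwkhkrltk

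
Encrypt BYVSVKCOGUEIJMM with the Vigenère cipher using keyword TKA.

Repeat the key across the message: TKATKATKATKATKA
B(1)+T(19): 20 → U
Y(24)+K(10): 34≡8 → I
V(21)+A(0): 21 → V
S(18)+T(19): 37≡11 → L
V(21)+K(10): 31≡5 → F
K(10)+A(0): 10 → K
C(2)+T(19): 21 → V
O(14)+K(10): 24 → Y
G(6)+A(0): 6 → G
U(20)+T(19): 39≡13 → N
E(4)+K(10): 14 → O
I(8)+A(0): 8 → I
J(9)+T(19): 28≡2 → C
M(12)+K(10): 22 → W
M(12)+A(0): 12 → M

UIVLFKVYGNOICWM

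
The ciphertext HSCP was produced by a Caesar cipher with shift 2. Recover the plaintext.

FQAN

H(7): 7−2=5 → F
S(18): 18−2=16 → Q
C(2): 2−2=0 → A
P(15): 15−2=13 → N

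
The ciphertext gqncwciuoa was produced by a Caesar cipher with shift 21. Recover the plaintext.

g(6): 6−21=-15≡11 → l
q(16): 16−21=-5≡21 → v
n(13): 13−21=-8≡18 → s
c(2): 2−21=-19≡7 → h
w(22): 22−21=1 → b
c(2): 2−21=-19≡7 → h
i(8): 8−21=-13≡13 → n
u(20): 20−21=-1≡25 → z
o(14): 14−21=-7≡19 → t
a(0): 0−21=-21≡5 → f

lvshbhnztf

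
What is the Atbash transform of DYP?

D(3) → W(22)
Y(24) → B(1)
P(15) → K(10)

WBK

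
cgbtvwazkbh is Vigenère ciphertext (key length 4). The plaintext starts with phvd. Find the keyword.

nzgq

Subtract each crib letter from the matching ciphertext letter (mod 26):
c(2)−p(15)=-13≡13 → n
g(6)−h(7)=-1≡25 → z
b(1)−v(21)=-20≡6 → g
t(19)−d(3)=16 → q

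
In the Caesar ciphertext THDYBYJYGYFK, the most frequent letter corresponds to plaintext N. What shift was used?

The most frequent ciphertext letter is Y (appears 4 times).
Y is position 24; N is position 13.
Shift = 11.

11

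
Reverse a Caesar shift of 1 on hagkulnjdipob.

gzfjtkmichona

h(7): 7−1=6 → g
a(0): 0−1=-1≡25 → z
g(6): 6−1=5 → f
k(10): 10−1=9 → j
u(20): 20−1=19 → t
l(11): 11−1=10 → k
n(13): 13−1=12 → m
j(9): 9−1=8 → i
d(3): 3−1=2 → c
i(8): 8−1=7 → h
p(15): 15−1=14 → o
o(14): 14−1=13 → n
b(1): 1−1=0 → a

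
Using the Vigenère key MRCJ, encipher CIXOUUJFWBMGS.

Repeat the key across the message: MRCJMRCJMRCJM
C(2)+M(12): 14 → O
I(8)+R(17): 25 → Z
X(23)+C(2): 25 → Z
O(14)+J(9): 23 → X
U(20)+M(12): 32≡6 → G
U(20)+R(17): 37≡11 → L
J(9)+C(2): 11 → L
F(5)+J(9): 14 → O
W(22)+M(12): 34≡8 → I
B(1)+R(17): 18 → S
M(12)+C(2): 14 → O
G(6)+J(9): 15 → P
S(18)+M(12): 30≡4 → E

OZZXGLLOISOPE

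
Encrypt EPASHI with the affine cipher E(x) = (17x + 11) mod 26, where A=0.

BGLFAR

E(4): 17·4+11=79≡1 → B
P(15): 17·15+11=266≡6 → G
A(0): 17·0+11=11 → L
S(18): 17·18+11=317≡5 → F
H(7): 17·7+11=130≡0 → A
I(8): 17·8+11=147≡17 → R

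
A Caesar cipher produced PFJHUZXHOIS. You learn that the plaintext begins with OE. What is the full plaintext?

From the crib: P(15)−O(14)=1, so the shift is 1.
Subtract 1 from each ciphertext letter:
P(15): 15−1=14 → O
F(5): 5−1=4 → E
J(9): 9−1=8 → I
H(7): 7−1=6 → G
U(20): 20−1=19 → T
Z(25): 25−1=24 → Y
X(23): 23−1=22 → W
H(7): 7−1=6 → G
O(14): 14−1=13 → N
I(8): 8−1=7 → H
S(18): 18−1=17 → R

OEIGTYWGNHR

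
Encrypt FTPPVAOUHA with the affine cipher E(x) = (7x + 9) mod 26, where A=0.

F(5): 7·5+9=44≡18 → S
T(19): 7·19+9=142≡12 → M
P(15): 7·15+9=114≡10 → K
P(15): 7·15+9=114≡10 → K
V(21): 7·21+9=156≡0 → A
A(0): 7·0+9=9 → J
O(14): 7·14+9=107≡3 → D
U(20): 7·20+9=149≡19 → T
H(7): 7·7+9=58≡6 → G
A(0): 7·0+9=9 → J

SMKKAJDTGJ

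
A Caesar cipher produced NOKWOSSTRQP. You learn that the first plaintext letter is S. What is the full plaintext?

From the crib: N(13)−S(18)=-5≡21, so the shift is 21.
Subtract 21 from each ciphertext letter:
N(13): 13−21=-8≡18 → S
O(14): 14−21=-7≡19 → T
K(10): 10−21=-11≡15 → P
W(22): 22−21=1 → B
O(14): 14−21=-7≡19 → T
S(18): 18−21=-3≡23 → X
S(18): 18−21=-3≡23 → X
T(19): 19−21=-2≡24 → Y
R(17): 17−21=-4≡22 → W
Q(16): 16−21=-5≡21 → V
P(15): 15−21=-6≡20 → U

STPBTXXYWVU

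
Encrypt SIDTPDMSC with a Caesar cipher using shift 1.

S(18): 18+1=19 → T
I(8): 8+1=9 → J
D(3): 3+1=4 → E
T(19): 19+1=20 → U
P(15): 15+1=16 → Q
D(3): 3+1=4 → E
M(12): 12+1=13 → N
S(18): 18+1=19 → T
C(2): 2+1=3 → D

TJEUQENTD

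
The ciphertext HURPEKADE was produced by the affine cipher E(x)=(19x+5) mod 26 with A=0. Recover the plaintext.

WJCGPDXEP

The inverse of 19 mod 26 is 11, since 19·11=209≡1. Apply D(y)=11·(y−5) mod 26:
H(7): 11·(7−5)=22 → W
U(20): 11·(20−5)=165≡9 → J
R(17): 11·(17−5)=132≡2 → C
P(15): 11·(15−5)=110≡6 → G
E(4): 11·(4−5)=-11≡15 → P
K(10): 11·(10−5)=55≡3 → D
A(0): 11·(0−5)=-55≡23 → X
D(3): 11·(3−5)=-22≡4 → E
E(4): 11·(4−5)=-11≡15 → P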